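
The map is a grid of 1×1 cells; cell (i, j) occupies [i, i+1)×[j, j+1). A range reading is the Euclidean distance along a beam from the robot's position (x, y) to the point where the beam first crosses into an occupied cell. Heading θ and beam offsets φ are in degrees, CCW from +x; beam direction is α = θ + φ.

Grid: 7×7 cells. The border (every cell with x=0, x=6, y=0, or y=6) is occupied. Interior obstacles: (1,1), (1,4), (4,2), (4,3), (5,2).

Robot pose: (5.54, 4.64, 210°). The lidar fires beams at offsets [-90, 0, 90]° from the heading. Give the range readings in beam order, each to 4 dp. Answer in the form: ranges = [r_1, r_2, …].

ranges = [1.5704, 1.2800, 0.9200]

beam 1: φ=-90°, α=120°
  d=(-0.5000,0.8660)  start (5,4)  tX=1.0800 tY=0.4157  stride 1/|dx|=2.0000 1/|dy|=1.1547
    cross y-line → (5,5), t=0.4157
    cross x-line → (4,5), t=1.0800
    cross y-line → (4,6), t=1.5704 (wall)
  → r_1 = 1.5704
beam 2: φ=0°, α=210°
  d=(-0.8660,-0.5000)  start (5,4)  tX=0.6235 tY=1.2800  stride 1/|dx|=1.1547 1/|dy|=2.0000
    cross x-line → (4,4), t=0.6235
    cross y-line → (4,3), t=1.2800 (wall)
  → r_2 = 1.2800
beam 3: φ=90°, α=300°
  d=(0.5000,-0.8660)  start (5,4)  tX=0.9200 tY=0.7390  stride 1/|dx|=2.0000 1/|dy|=1.1547
    cross y-line → (5,3), t=0.7390
    cross x-line → (6,3), t=0.9200 (wall)
  → r_3 = 0.9200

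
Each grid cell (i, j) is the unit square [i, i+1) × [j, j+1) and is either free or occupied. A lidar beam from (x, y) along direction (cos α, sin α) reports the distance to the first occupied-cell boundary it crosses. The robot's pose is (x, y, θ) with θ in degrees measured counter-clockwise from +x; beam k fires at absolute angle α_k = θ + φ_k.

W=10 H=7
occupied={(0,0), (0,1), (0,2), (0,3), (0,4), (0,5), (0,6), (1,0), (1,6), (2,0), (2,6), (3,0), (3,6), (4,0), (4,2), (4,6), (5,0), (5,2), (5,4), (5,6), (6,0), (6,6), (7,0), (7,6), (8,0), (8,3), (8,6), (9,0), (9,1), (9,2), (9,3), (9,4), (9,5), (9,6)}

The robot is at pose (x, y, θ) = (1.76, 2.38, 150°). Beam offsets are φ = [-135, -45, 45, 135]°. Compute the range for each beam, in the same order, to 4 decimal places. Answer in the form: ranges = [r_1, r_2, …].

beam 1: φ=-135°, α=15°
  cosα=0.9659 sinα=0.2588 | (1,2) | tMaxX 0.2485 tMaxY 2.3955 | tΔX 1.0353 tΔY 3.8637
    t=0.2485 [x] (2,2)
    t=1.2837 [x] (3,2)
    t=2.3190 [x] (4,2) — stop
  → r_1 = 2.3190
beam 2: φ=-45°, α=105°
  cosα=-0.2588 sinα=0.9659 | (1,2) | tMaxX 2.9364 tMaxY 0.6419 | tΔX 3.8637 tΔY 1.0353
    t=0.6419 [y] (1,3)
    t=1.6771 [y] (1,4)
    t=2.7124 [y] (1,5)
    t=2.9364 [x] (0,5) — stop
  → r_2 = 2.9364
beam 3: φ=45°, α=195°
  cosα=-0.9659 sinα=-0.2588 | (1,2) | tMaxX 0.7868 tMaxY 1.4682 | tΔX 1.0353 tΔY 3.8637
    t=0.7868 [x] (0,2) — stop
  → r_3 = 0.7868
beam 4: φ=135°, α=285°
  cosα=0.2588 sinα=-0.9659 | (1,2) | tMaxX 0.9273 tMaxY 0.3934 | tΔX 3.8637 tΔY 1.0353
    t=0.3934 [y] (1,1)
    t=0.9273 [x] (2,1)
    t=1.4287 [y] (2,0) — stop
  → r_4 = 1.4287

ranges = [2.3190, 2.9364, 0.7868, 1.4287]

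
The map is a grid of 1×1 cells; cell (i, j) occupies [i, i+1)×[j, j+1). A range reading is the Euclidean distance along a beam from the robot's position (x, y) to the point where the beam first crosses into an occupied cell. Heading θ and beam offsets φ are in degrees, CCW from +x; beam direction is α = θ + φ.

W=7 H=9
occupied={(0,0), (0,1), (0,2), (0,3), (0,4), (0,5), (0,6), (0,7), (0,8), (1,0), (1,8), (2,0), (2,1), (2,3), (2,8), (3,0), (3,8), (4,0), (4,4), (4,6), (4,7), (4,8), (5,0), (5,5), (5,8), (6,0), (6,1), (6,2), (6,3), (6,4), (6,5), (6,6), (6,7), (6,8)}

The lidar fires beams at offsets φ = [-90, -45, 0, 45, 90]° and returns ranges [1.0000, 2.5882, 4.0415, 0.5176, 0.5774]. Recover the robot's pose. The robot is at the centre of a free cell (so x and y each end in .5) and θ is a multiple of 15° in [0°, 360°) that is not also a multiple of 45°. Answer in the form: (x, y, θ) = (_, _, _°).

Enumerate (i+0.5, j+0.5, θ) over the 29 free cells and 16 admissible headings. For each, cast all 5 beams and compare to the given ranges.
  (2.5, 6.5, 165°): beam 1 = 1.5529 ≠ 1.0000 ✗
  (2.5, 6.5, 195°): beam 1 = 1.5529 ≠ 1.0000 ✗
  (4.5, 3.5, 15°): beam 1 = 2.5882 ≠ 1.0000 ✗
  …
  (3.5, 4.5, 300°): r_1=1.0000, r_2=2.5882, r_3=4.0415, r_4=0.5176, r_5=0.5774 — all match ✓
No second candidate reproduces the full scan.

(x, y, θ) = (3.5, 4.5, 300°)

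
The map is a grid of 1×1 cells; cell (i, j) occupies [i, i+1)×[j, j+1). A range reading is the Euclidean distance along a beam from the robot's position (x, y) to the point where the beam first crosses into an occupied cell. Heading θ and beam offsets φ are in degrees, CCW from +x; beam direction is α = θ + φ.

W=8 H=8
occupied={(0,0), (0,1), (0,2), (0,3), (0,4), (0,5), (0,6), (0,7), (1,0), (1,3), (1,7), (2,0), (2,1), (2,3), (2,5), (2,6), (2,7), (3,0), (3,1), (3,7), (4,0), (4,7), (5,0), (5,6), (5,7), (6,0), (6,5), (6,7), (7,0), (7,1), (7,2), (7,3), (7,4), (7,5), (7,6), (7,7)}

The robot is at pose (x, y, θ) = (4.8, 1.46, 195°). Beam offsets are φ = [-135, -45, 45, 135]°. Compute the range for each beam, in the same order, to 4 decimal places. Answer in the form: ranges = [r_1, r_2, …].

ranges = [4.0876, 0.9238, 0.5312, 0.9200]

beam 1: φ=-135°, α=60°
  cosα=0.5000 sinα=0.8660 | (4,1) | tMaxX 0.4000 tMaxY 0.6235 | tΔX 2.0000 tΔY 1.1547
    t=0.4000 [x] (5,1)
    t=0.6235 [y] (5,2)
    t=1.7782 [y] (5,3)
    t=2.4000 [x] (6,3)
    t=2.9329 [y] (6,4)
    t=4.0876 [y] (6,5) — stop
  → r_1 = 4.0876
beam 2: φ=-45°, α=150°
  cosα=-0.8660 sinα=0.5000 | (4,1) | tMaxX 0.9238 tMaxY 1.0800 | tΔX 1.1547 tΔY 2.0000
    t=0.9238 [x] (3,1) — stop
  → r_2 = 0.9238
beam 3: φ=45°, α=240°
  cosα=-0.5000 sinα=-0.8660 | (4,1) | tMaxX 1.6000 tMaxY 0.5312 | tΔX 2.0000 tΔY 1.1547
    t=0.5312 [y] (4,0) — stop
  → r_3 = 0.5312
beam 4: φ=135°, α=330°
  cosα=0.8660 sinα=-0.5000 | (4,1) | tMaxX 0.2309 tMaxY 0.9200 | tΔX 1.1547 tΔY 2.0000
    t=0.2309 [x] (5,1)
    t=0.9200 [y] (5,0) — stop
  → r_4 = 0.9200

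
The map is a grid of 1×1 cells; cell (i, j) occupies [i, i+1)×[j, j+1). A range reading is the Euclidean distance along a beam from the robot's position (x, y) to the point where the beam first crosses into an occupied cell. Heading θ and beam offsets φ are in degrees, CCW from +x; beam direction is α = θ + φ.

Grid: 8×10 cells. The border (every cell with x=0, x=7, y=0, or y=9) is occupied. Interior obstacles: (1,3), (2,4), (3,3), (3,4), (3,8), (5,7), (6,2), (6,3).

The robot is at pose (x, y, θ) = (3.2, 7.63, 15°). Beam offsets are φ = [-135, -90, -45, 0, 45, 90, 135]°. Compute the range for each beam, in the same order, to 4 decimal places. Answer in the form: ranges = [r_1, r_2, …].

beam 1: φ=-135°, α=240°
  cosα=-0.5000 sinα=-0.8660 | (3,7) | tMaxX 0.4000 tMaxY 0.7275 | tΔX 2.0000 tΔY 1.1547
    t=0.4000 [x] (2,7)
    t=0.7275 [y] (2,6)
    t=1.8822 [y] (2,5)
    t=2.4000 [x] (1,5)
    t=3.0369 [y] (1,4)
    t=4.1916 [y] (1,3) — stop
  → r_1 = 4.1916
beam 2: φ=-90°, α=285°
  cosα=0.2588 sinα=-0.9659 | (3,7) | tMaxX 3.0910 tMaxY 0.6522 | tΔX 3.8637 tΔY 1.0353
    t=0.6522 [y] (3,6)
    t=1.6875 [y] (3,5)
    t=2.7228 [y] (3,4) — stop
  → r_2 = 2.7228
beam 3: φ=-45°, α=330°
  cosα=0.8660 sinα=-0.5000 | (3,7) | tMaxX 0.9238 tMaxY 1.2600 | tΔX 1.1547 tΔY 2.0000
    t=0.9238 [x] (4,7)
    t=1.2600 [y] (4,6)
    t=2.0785 [x] (5,6)
    t=3.2332 [x] (6,6)
    t=3.2600 [y] (6,5)
    t=4.3879 [x] (7,5) — stop
  → r_3 = 4.3879
beam 4: φ=0°, α=15°
  cosα=0.9659 sinα=0.2588 | (3,7) | tMaxX 0.8282 tMaxY 1.4296 | tΔX 1.0353 tΔY 3.8637
    t=0.8282 [x] (4,7)
    t=1.4296 [y] (4,8)
    t=1.8635 [x] (5,8)
    t=2.8988 [x] (6,8)
    t=3.9340 [x] (7,8) — stop
  → r_4 = 3.9340
beam 5: φ=45°, α=60°
  cosα=0.5000 sinα=0.8660 | (3,7) | tMaxX 1.6000 tMaxY 0.4272 | tΔX 2.0000 tΔY 1.1547
    t=0.4272 [y] (3,8) — stop
  → r_5 = 0.4272
beam 6: φ=90°, α=105°
  cosα=-0.2588 sinα=0.9659 | (3,7) | tMaxX 0.7727 tMaxY 0.3831 | tΔX 3.8637 tΔY 1.0353
    t=0.3831 [y] (3,8) — stop
  → r_6 = 0.3831
beam 7: φ=135°, α=150°
  cosα=-0.8660 sinα=0.5000 | (3,7) | tMaxX 0.2309 tMaxY 0.7400 | tΔX 1.1547 tΔY 2.0000
    t=0.2309 [x] (2,7)
    t=0.7400 [y] (2,8)
    t=1.3856 [x] (1,8)
    t=2.5403 [x] (0,8) — stop
  → r_7 = 2.5403

ranges = [4.1916, 2.7228, 4.3879, 3.9340, 0.4272, 0.3831, 2.5403]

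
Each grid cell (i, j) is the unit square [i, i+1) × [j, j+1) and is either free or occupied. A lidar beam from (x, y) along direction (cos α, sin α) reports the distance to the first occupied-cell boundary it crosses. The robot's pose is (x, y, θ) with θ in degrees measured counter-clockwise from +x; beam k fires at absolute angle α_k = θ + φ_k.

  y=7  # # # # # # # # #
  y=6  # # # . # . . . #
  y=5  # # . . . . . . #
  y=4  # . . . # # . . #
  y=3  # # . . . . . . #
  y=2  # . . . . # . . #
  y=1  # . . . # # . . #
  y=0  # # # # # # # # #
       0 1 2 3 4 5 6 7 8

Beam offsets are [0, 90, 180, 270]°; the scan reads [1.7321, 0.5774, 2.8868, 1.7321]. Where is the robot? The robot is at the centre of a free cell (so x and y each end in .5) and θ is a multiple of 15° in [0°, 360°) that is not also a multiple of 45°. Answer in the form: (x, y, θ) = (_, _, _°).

The pose lattice has 32·16 = 512 candidates. Test each by forward raycasting.
  (6.5, 6.5, 75°): beam 1 = 0.5176 ≠ 1.7321 ✗
  (2.5, 4.5, 195°): beam 1 = 1.5529 ≠ 1.7321 ✗
  (3.5, 3.5, 195°): beam 1 = 1.5529 ≠ 1.7321 ✗
  (7.5, 4.5, 60°): beam 1 = 1.0000 ≠ 1.7321 ✗
  …
  (2.5, 3.5, 120°): r_1=1.7321, r_2=0.5774, r_3=2.8868, r_4=1.7321 — all match ✓
Only this pose fits every beam.

(x, y, θ) = (2.5, 3.5, 120°)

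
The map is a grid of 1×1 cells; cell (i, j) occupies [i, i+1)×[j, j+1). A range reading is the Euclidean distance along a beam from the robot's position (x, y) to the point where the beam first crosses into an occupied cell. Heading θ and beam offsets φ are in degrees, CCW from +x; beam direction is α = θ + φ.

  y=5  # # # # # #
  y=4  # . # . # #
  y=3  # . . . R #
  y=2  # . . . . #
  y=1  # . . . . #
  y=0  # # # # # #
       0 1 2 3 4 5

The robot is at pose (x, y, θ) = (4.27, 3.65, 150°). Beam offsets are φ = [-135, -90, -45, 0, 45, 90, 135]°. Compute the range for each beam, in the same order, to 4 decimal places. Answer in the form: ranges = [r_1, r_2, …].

ranges = [0.7558, 0.4041, 0.3623, 1.4665, 3.3854, 3.0600, 2.7435]

beam 1: φ=-135°, α=15°
  d=(0.9659,0.2588)  start (4,3)  tX=0.7558 tY=1.3523  stride 1/|dx|=1.0353 1/|dy|=3.8637
    cross x-line → (5,3), t=0.7558 (wall)
  → r_1 = 0.7558
beam 2: φ=-90°, α=60°
  d=(0.5000,0.8660)  start (4,3)  tX=1.4600 tY=0.4041  stride 1/|dx|=2.0000 1/|dy|=1.1547
    cross y-line → (4,4), t=0.4041 (wall)
  → r_2 = 0.4041
beam 3: φ=-45°, α=105°
  d=(-0.2588,0.9659)  start (4,3)  tX=1.0432 tY=0.3623  stride 1/|dx|=3.8637 1/|dy|=1.0353
    cross y-line → (4,4), t=0.3623 (wall)
  → r_3 = 0.3623
beam 4: φ=0°, α=150°
  d=(-0.8660,0.5000)  start (4,3)  tX=0.3118 tY=0.7000  stride 1/|dx|=1.1547 1/|dy|=2.0000
    cross x-line → (3,3), t=0.3118
    cross y-line → (3,4), t=0.7000
    cross x-line → (2,4), t=1.4665 (wall)
  → r_4 = 1.4665
beam 5: φ=45°, α=195°
  d=(-0.9659,-0.2588)  start (4,3)  tX=0.2795 tY=2.5114  stride 1/|dx|=1.0353 1/|dy|=3.8637
    cross x-line → (3,3), t=0.2795
    cross x-line → (2,3), t=1.3148
    cross x-line → (1,3), t=2.3501
    cross y-line → (1,2), t=2.5114
    cross x-line → (0,2), t=3.3854 (wall)
  → r_5 = 3.3854
beam 6: φ=90°, α=240°
  d=(-0.5000,-0.8660)  start (4,3)  tX=0.5400 tY=0.7506  stride 1/|dx|=2.0000 1/|dy|=1.1547
    cross x-line → (3,3), t=0.5400
    cross y-line → (3,2), t=0.7506
    cross y-line → (3,1), t=1.9053
    cross x-line → (2,1), t=2.5400
    cross y-line → (2,0), t=3.0600 (wall)
  → r_6 = 3.0600
beam 7: φ=135°, α=285°
  d=(0.2588,-0.9659)  start (4,3)  tX=2.8205 tY=0.6729  stride 1/|dx|=3.8637 1/|dy|=1.0353
    cross y-line → (4,2), t=0.6729
    cross y-line → (4,1), t=1.7082
    cross y-line → (4,0), t=2.7435 (wall)
  → r_7 = 2.7435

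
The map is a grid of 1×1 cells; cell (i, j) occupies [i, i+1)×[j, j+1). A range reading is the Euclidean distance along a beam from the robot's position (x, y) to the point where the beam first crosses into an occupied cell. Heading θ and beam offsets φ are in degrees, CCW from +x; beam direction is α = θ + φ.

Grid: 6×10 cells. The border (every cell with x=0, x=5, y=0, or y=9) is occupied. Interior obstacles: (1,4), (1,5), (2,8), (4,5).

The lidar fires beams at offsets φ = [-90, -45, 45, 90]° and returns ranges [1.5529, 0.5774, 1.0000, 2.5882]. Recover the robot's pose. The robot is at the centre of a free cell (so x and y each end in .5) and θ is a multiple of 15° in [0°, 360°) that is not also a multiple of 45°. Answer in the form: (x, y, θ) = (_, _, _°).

(x, y, θ) = (2.5, 1.5, 285°)

Candidates: 28 free-cell centres × 16 headings = 448 poses. Raycast each; keep the one whose scan matches to 4 dp.
  (3.5, 5.5, 120°): beam 1 = 0.5774 ≠ 1.5529 ✗
  (1.5, 8.5, 195°): beam 1 = 0.5176 ≠ 1.5529 ✗
  (1.5, 3.5, 150°): beam 1 = 0.5774 ≠ 1.5529 ✗
  …
  (2.5, 1.5, 285°): r_1=1.5529, r_2=0.5774, r_3=1.0000, r_4=2.5882 — all match ✓
Unique over the lattice → pose = (2.5, 1.5, 285°).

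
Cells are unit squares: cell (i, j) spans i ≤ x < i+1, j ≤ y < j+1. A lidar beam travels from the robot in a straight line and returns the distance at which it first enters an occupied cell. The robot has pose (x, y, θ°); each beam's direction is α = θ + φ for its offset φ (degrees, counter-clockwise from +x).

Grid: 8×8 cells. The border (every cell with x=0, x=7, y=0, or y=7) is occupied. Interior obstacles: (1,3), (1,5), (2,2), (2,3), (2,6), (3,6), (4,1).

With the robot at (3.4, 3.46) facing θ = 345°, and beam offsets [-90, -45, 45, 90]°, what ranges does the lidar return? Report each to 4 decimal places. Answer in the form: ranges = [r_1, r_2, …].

ranges = [2.5468, 1.6859, 4.1569, 3.6649]

beam 1: φ=-90°, α=255°
  d=(-0.2588,-0.9659)  start (3,3)  tX=1.5455 tY=0.4762  stride 1/|dx|=3.8637 1/|dy|=1.0353
    cross y-line → (3,2), t=0.4762
    cross y-line → (3,1), t=1.5115
    cross x-line → (2,1), t=1.5455
    cross y-line → (2,0), t=2.5468 (wall)
  → r_1 = 2.5468
beam 2: φ=-45°, α=300°
  d=(0.5000,-0.8660)  start (3,3)  tX=1.2000 tY=0.5312  stride 1/|dx|=2.0000 1/|dy|=1.1547
    cross y-line → (3,2), t=0.5312
    cross x-line → (4,2), t=1.2000
    cross y-line → (4,1), t=1.6859 (wall)
  → r_2 = 1.6859
beam 3: φ=45°, α=30°
  d=(0.8660,0.5000)  start (3,3)  tX=0.6928 tY=1.0800  stride 1/|dx|=1.1547 1/|dy|=2.0000
    cross x-line → (4,3), t=0.6928
    cross y-line → (4,4), t=1.0800
    cross x-line → (5,4), t=1.8475
    cross x-line → (6,4), t=3.0022
    cross y-line → (6,5), t=3.0800
    cross x-line → (7,5), t=4.1569 (wall)
  → r_3 = 4.1569
beam 4: φ=90°, α=75°
  d=(0.2588,0.9659)  start (3,3)  tX=2.3182 tY=0.5590  stride 1/|dx|=3.8637 1/|dy|=1.0353
    cross y-line → (3,4), t=0.5590
    cross y-line → (3,5), t=1.5943
    cross x-line → (4,5), t=2.3182
    cross y-line → (4,6), t=2.6296
    cross y-line → (4,7), t=3.6649 (wall)
  → r_4 = 3.6649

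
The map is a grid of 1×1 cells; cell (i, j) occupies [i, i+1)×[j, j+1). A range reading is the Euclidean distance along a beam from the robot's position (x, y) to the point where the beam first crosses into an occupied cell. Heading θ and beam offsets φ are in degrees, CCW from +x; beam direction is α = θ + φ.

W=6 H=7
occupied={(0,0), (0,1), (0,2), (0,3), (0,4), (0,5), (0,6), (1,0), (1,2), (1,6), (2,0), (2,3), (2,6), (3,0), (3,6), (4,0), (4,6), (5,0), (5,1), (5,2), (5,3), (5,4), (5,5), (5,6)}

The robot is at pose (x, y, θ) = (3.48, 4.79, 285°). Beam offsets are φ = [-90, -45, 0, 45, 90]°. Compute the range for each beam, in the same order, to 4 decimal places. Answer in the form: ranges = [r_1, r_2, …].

beam 1: φ=-90°, α=195°
  cosα=-0.9659 sinα=-0.2588 | (3,4) | tMaxX 0.4969 tMaxY 3.0523 | tΔX 1.0353 tΔY 3.8637
    t=0.4969 [x] (2,4)
    t=1.5322 [x] (1,4)
    t=2.5675 [x] (0,4) — stop
  → r_1 = 2.5675
beam 2: φ=-45°, α=240°
  cosα=-0.5000 sinα=-0.8660 | (3,4) | tMaxX 0.9600 tMaxY 0.9122 | tΔX 2.0000 tΔY 1.1547
    t=0.9122 [y] (3,3)
    t=0.9600 [x] (2,3) — stop
  → r_2 = 0.9600
beam 3: φ=0°, α=285°
  cosα=0.2588 sinα=-0.9659 | (3,4) | tMaxX 2.0091 tMaxY 0.8179 | tΔX 3.8637 tΔY 1.0353
    t=0.8179 [y] (3,3)
    t=1.8531 [y] (3,2)
    t=2.0091 [x] (4,2)
    t=2.8884 [y] (4,1)
    t=3.9237 [y] (4,0) — stop
  → r_3 = 3.9237
beam 4: φ=45°, α=330°
  cosα=0.8660 sinα=-0.5000 | (3,4) | tMaxX 0.6004 tMaxY 1.5800 | tΔX 1.1547 tΔY 2.0000
    t=0.6004 [x] (4,4)
    t=1.5800 [y] (4,3)
    t=1.7551 [x] (5,3) — stop
  → r_4 = 1.7551
beam 5: φ=90°, α=15°
  cosα=0.9659 sinα=0.2588 | (3,4) | tMaxX 0.5383 tMaxY 0.8114 | tΔX 1.0353 tΔY 3.8637
    t=0.5383 [x] (4,4)
    t=0.8114 [y] (4,5)
    t=1.5736 [x] (5,5) — stop
  → r_5 = 1.5736

ranges = [2.5675, 0.9600, 3.9237, 1.7551, 1.5736]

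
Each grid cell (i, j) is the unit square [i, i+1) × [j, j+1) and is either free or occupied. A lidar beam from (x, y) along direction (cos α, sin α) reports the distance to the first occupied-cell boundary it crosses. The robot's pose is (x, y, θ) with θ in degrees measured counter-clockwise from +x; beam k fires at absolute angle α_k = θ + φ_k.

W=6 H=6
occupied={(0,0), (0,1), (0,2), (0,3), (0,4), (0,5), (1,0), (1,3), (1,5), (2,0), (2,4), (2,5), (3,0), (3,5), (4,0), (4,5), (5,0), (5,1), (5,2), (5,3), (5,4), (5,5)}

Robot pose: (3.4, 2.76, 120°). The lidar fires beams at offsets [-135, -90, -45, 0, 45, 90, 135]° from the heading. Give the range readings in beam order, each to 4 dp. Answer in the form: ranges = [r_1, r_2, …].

beam 1: φ=-135°, α=345°
  dir = (cos 345°, sin 345°) = (0.9659, -0.2588); from cell (3,2)
  next x-line at t=0.6212, next y-line at t=2.9364; Δt_x=1.0353, Δt_y=3.8637
    x: enter (4,2) at t=0.6212
    x: enter (5,2) at t=1.6564 ← occupied
  → r_1 = 1.6564
beam 2: φ=-90°, α=30°
  dir = (cos 30°, sin 30°) = (0.8660, 0.5000); from cell (3,2)
  next x-line at t=0.6928, next y-line at t=0.4800; Δt_x=1.1547, Δt_y=2.0000
    y: enter (3,3) at t=0.4800
    x: enter (4,3) at t=0.6928
    x: enter (5,3) at t=1.8475 ← occupied
  → r_2 = 1.8475
beam 3: φ=-45°, α=75°
  dir = (cos 75°, sin 75°) = (0.2588, 0.9659); from cell (3,2)
  next x-line at t=2.3182, next y-line at t=0.2485; Δt_x=3.8637, Δt_y=1.0353
    y: enter (3,3) at t=0.2485
    y: enter (3,4) at t=1.2837
    x: enter (4,4) at t=2.3182
    y: enter (4,5) at t=2.3190 ← occupied
  → r_3 = 2.3190
beam 4: φ=0°, α=120°
  dir = (cos 120°, sin 120°) = (-0.5000, 0.8660); from cell (3,2)
  next x-line at t=0.8000, next y-line at t=0.2771; Δt_x=2.0000, Δt_y=1.1547
    y: enter (3,3) at t=0.2771
    x: enter (2,3) at t=0.8000
    y: enter (2,4) at t=1.4318 ← occupied
  → r_4 = 1.4318
beam 5: φ=45°, α=165°
  dir = (cos 165°, sin 165°) = (-0.9659, 0.2588); from cell (3,2)
  next x-line at t=0.4141, next y-line at t=0.9273; Δt_x=1.0353, Δt_y=3.8637
    x: enter (2,2) at t=0.4141
    y: enter (2,3) at t=0.9273
    x: enter (1,3) at t=1.4494 ← occupied
  → r_5 = 1.4494
beam 6: φ=90°, α=210°
  dir = (cos 210°, sin 210°) = (-0.8660, -0.5000); from cell (3,2)
  next x-line at t=0.4619, next y-line at t=1.5200; Δt_x=1.1547, Δt_y=2.0000
    x: enter (2,2) at t=0.4619
    y: enter (2,1) at t=1.5200
    x: enter (1,1) at t=1.6166
    x: enter (0,1) at t=2.7713 ← occupied
  → r_6 = 2.7713
beam 7: φ=135°, α=255°
  dir = (cos 255°, sin 255°) = (-0.2588, -0.9659); from cell (3,2)
  next x-line at t=1.5455, next y-line at t=0.7868; Δt_x=3.8637, Δt_y=1.0353
    y: enter (3,1) at t=0.7868
    x: enter (2,1) at t=1.5455
    y: enter (2,0) at t=1.8221 ← occupied
  → r_7 = 1.8221

ranges = [1.6564, 1.8475, 2.3190, 1.4318, 1.4494, 2.7713, 1.8221]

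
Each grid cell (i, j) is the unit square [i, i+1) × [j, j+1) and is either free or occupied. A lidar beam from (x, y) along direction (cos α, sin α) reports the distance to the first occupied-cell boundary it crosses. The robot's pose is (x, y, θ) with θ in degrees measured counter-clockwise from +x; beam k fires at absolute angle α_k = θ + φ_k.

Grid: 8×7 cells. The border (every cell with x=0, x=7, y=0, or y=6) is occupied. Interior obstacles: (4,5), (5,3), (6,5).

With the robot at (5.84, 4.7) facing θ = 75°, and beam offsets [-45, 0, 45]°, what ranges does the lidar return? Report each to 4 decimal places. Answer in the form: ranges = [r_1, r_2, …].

beam 1: φ=-45°, α=30°
  dir = (cos 30°, sin 30°) = (0.8660, 0.5000); from cell (5,4)
  next x-line at t=0.1848, next y-line at t=0.6000; Δt_x=1.1547, Δt_y=2.0000
    x: enter (6,4) at t=0.1848
    y: enter (6,5) at t=0.6000 ← occupied
  → r_1 = 0.6000
beam 2: φ=0°, α=75°
  dir = (cos 75°, sin 75°) = (0.2588, 0.9659); from cell (5,4)
  next x-line at t=0.6182, next y-line at t=0.3106; Δt_x=3.8637, Δt_y=1.0353
    y: enter (5,5) at t=0.3106
    x: enter (6,5) at t=0.6182 ← occupied
  → r_2 = 0.6182
beam 3: φ=45°, α=120°
  dir = (cos 120°, sin 120°) = (-0.5000, 0.8660); from cell (5,4)
  next x-line at t=1.6800, next y-line at t=0.3464; Δt_x=2.0000, Δt_y=1.1547
    y: enter (5,5) at t=0.3464
    y: enter (5,6) at t=1.5011 ← occupied
  → r_3 = 1.5011

ranges = [0.6000, 0.6182, 1.5011]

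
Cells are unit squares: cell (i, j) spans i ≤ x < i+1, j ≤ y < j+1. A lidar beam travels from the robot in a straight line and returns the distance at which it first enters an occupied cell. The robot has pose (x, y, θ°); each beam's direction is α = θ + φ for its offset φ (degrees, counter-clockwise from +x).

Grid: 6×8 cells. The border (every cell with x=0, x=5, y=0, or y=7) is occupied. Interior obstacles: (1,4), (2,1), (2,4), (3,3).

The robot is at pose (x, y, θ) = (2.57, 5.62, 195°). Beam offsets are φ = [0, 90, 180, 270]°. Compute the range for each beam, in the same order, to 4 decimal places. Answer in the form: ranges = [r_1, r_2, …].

beam 1: φ=0°, α=195°
  direction (-0.9659, -0.2588); cell (2,5); t to first gridline: x 0.5901, y 2.3955 (then +1.0353 / +3.8637)
    (1,5) via x @ 0.5901
    (0,5) via x @ 1.6254  # hit
  → r_1 = 1.6254
beam 2: φ=90°, α=285°
  direction (0.2588, -0.9659); cell (2,5); t to first gridline: x 1.6614, y 0.6419 (then +3.8637 / +1.0353)
    (2,4) via y @ 0.6419  # hit
  → r_2 = 0.6419
beam 3: φ=180°, α=15°
  direction (0.9659, 0.2588); cell (2,5); t to first gridline: x 0.4452, y 1.4682 (then +1.0353 / +3.8637)
    (3,5) via x @ 0.4452
    (3,6) via y @ 1.4682
    (4,6) via x @ 1.4804
    (5,6) via x @ 2.5157  # hit
  → r_3 = 2.5157
beam 4: φ=270°, α=105°
  direction (-0.2588, 0.9659); cell (2,5); t to first gridline: x 2.2023, y 0.3934 (then +3.8637 / +1.0353)
    (2,6) via y @ 0.3934
    (2,7) via y @ 1.4287  # hit
  → r_4 = 1.4287

ranges = [1.6254, 0.6419, 2.5157, 1.4287]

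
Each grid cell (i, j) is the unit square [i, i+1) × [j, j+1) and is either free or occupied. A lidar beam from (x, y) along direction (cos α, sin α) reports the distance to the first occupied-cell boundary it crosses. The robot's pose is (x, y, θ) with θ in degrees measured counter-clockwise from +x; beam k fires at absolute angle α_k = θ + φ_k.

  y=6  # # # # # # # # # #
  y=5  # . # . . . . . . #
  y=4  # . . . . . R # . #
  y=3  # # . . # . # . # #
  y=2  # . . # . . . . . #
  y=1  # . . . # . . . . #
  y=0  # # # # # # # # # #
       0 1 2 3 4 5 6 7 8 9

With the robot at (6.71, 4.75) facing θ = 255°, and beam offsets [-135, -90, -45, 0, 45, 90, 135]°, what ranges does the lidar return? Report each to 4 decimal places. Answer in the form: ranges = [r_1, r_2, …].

beam 1: φ=-135°, α=120°
  dir = (cos 120°, sin 120°) = (-0.5000, 0.8660); from cell (6,4)
  next x-line at t=1.4200, next y-line at t=0.2887; Δt_x=2.0000, Δt_y=1.1547
    y: enter (6,5) at t=0.2887
    x: enter (5,5) at t=1.4200
    y: enter (5,6) at t=1.4434 ← occupied
  → r_1 = 1.4434
beam 2: φ=-90°, α=165°
  dir = (cos 165°, sin 165°) = (-0.9659, 0.2588); from cell (6,4)
  next x-line at t=0.7350, next y-line at t=0.9659; Δt_x=1.0353, Δt_y=3.8637
    x: enter (5,4) at t=0.7350
    y: enter (5,5) at t=0.9659
    x: enter (4,5) at t=1.7703
    x: enter (3,5) at t=2.8056
    x: enter (2,5) at t=3.8409 ← occupied
  → r_2 = 3.8409
beam 3: φ=-45°, α=210°
  dir = (cos 210°, sin 210°) = (-0.8660, -0.5000); from cell (6,4)
  next x-line at t=0.8198, next y-line at t=1.5000; Δt_x=1.1547, Δt_y=2.0000
    x: enter (5,4) at t=0.8198
    y: enter (5,3) at t=1.5000
    x: enter (4,3) at t=1.9745 ← occupied
  → r_3 = 1.9745
beam 4: φ=0°, α=255°
  dir = (cos 255°, sin 255°) = (-0.2588, -0.9659); from cell (6,4)
  next x-line at t=2.7432, next y-line at t=0.7765; Δt_x=3.8637, Δt_y=1.0353
    y: enter (6,3) at t=0.7765 ← occupied
  → r_4 = 0.7765
beam 5: φ=45°, α=300°
  dir = (cos 300°, sin 300°) = (0.5000, -0.8660); from cell (6,4)
  next x-line at t=0.5800, next y-line at t=0.8660; Δt_x=2.0000, Δt_y=1.1547
    x: enter (7,4) at t=0.5800 ← occupied
  → r_5 = 0.5800
beam 6: φ=90°, α=345°
  dir = (cos 345°, sin 345°) = (0.9659, -0.2588); from cell (6,4)
  next x-line at t=0.3002, next y-line at t=2.8978; Δt_x=1.0353, Δt_y=3.8637
    x: enter (7,4) at t=0.3002 ← occupied
  → r_6 = 0.3002
beam 7: φ=135°, α=30°
  dir = (cos 30°, sin 30°) = (0.8660, 0.5000); from cell (6,4)
  next x-line at t=0.3349, next y-line at t=0.5000; Δt_x=1.1547, Δt_y=2.0000
    x: enter (7,4) at t=0.3349 ← occupied
  → r_7 = 0.3349

ranges = [1.4434, 3.8409, 1.9745, 0.7765, 0.5800, 0.3002, 0.3349]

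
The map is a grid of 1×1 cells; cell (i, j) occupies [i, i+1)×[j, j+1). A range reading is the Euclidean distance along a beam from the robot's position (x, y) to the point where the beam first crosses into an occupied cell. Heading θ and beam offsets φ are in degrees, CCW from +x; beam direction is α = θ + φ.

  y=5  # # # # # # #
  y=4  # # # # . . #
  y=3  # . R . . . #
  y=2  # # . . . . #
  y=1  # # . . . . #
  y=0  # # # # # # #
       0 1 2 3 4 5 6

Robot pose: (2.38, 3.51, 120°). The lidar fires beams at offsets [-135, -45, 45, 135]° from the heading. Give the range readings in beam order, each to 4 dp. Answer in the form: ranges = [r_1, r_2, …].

beam 1: φ=-135°, α=345°
  d=(0.9659,-0.2588)  start (2,3)  tX=0.6419 tY=1.9705  stride 1/|dx|=1.0353 1/|dy|=3.8637
    cross x-line → (3,3), t=0.6419
    cross x-line → (4,3), t=1.6771
    cross y-line → (4,2), t=1.9705
    cross x-line → (5,2), t=2.7124
    cross x-line → (6,2), t=3.7477 (wall)
  → r_1 = 3.7477
beam 2: φ=-45°, α=75°
  d=(0.2588,0.9659)  start (2,3)  tX=2.3955 tY=0.5073  stride 1/|dx|=3.8637 1/|dy|=1.0353
    cross y-line → (2,4), t=0.5073 (wall)
  → r_2 = 0.5073
beam 3: φ=45°, α=165°
  d=(-0.9659,0.2588)  start (2,3)  tX=0.3934 tY=1.8932  stride 1/|dx|=1.0353 1/|dy|=3.8637
    cross x-line → (1,3), t=0.3934
    cross x-line → (0,3), t=1.4287 (wall)
  → r_3 = 1.4287
beam 4: φ=135°, α=255°
  d=(-0.2588,-0.9659)  start (2,3)  tX=1.4682 tY=0.5280  stride 1/|dx|=3.8637 1/|dy|=1.0353
    cross y-line → (2,2), t=0.5280
    cross x-line → (1,2), t=1.4682 (wall)
  → r_4 = 1.4682

ranges = [3.7477, 0.5073, 1.4287, 1.4682]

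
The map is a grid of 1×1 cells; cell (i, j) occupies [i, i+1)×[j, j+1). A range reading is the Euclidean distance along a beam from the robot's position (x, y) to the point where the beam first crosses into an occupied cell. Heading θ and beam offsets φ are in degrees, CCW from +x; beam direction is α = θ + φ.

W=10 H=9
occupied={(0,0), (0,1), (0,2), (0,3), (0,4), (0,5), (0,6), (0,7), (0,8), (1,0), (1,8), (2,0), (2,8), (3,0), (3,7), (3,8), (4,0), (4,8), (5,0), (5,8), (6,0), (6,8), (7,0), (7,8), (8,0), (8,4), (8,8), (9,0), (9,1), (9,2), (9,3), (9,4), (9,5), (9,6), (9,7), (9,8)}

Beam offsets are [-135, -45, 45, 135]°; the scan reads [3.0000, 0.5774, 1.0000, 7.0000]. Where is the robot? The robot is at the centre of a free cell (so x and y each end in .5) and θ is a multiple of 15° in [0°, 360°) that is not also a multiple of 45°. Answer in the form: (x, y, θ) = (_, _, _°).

Candidates: 54 free-cell centres × 16 headings = 864 poses. Raycast each; keep the one whose scan matches to 4 dp.
  (6.5, 6.5, 255°): beam 1 = 1.7321 ≠ 3.0000 ✗
  (4.5, 1.5, 240°): beam 1 = 5.6940 ≠ 3.0000 ✗
  (7.5, 6.5, 120°): beam 1 = 1.5529 ≠ 3.0000 ✗
  (8.5, 7.5, 195°): beam 1 = 0.5774 ≠ 3.0000 ✗
  …
  (1.5, 4.5, 195°): r_1=3.0000, r_2=0.5774, r_3=1.0000, r_4=7.0000 — all match ✓
Only this pose fits every beam.

(x, y, θ) = (1.5, 4.5, 195°)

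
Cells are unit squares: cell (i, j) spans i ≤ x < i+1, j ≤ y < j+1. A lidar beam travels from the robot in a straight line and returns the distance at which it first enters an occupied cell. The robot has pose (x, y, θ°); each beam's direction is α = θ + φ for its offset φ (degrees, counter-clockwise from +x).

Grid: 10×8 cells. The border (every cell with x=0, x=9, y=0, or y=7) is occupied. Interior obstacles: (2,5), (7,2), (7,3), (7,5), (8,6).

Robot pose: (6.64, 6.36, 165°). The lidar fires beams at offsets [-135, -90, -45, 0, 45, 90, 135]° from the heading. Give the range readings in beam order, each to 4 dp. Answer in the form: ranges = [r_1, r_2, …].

beam 1: φ=-135°, α=30°
  d=(0.8660,0.5000)  start (6,6)  tX=0.4157 tY=1.2800  stride 1/|dx|=1.1547 1/|dy|=2.0000
    cross x-line → (7,6), t=0.4157
    cross y-line → (7,7), t=1.2800 (wall)
  → r_1 = 1.2800
beam 2: φ=-90°, α=75°
  d=(0.2588,0.9659)  start (6,6)  tX=1.3909 tY=0.6626  stride 1/|dx|=3.8637 1/|dy|=1.0353
    cross y-line → (6,7), t=0.6626 (wall)
  → r_2 = 0.6626
beam 3: φ=-45°, α=120°
  d=(-0.5000,0.8660)  start (6,6)  tX=1.2800 tY=0.7390  stride 1/|dx|=2.0000 1/|dy|=1.1547
    cross y-line → (6,7), t=0.7390 (wall)
  → r_3 = 0.7390
beam 4: φ=0°, α=165°
  d=(-0.9659,0.2588)  start (6,6)  tX=0.6626 tY=2.4728  stride 1/|dx|=1.0353 1/|dy|=3.8637
    cross x-line → (5,6), t=0.6626
    cross x-line → (4,6), t=1.6979
    cross y-line → (4,7), t=2.4728 (wall)
  → r_4 = 2.4728
beam 5: φ=45°, α=210°
  d=(-0.8660,-0.5000)  start (6,6)  tX=0.7390 tY=0.7200  stride 1/|dx|=1.1547 1/|dy|=2.0000
    cross y-line → (6,5), t=0.7200
    cross x-line → (5,5), t=0.7390
    cross x-line → (4,5), t=1.8937
    cross y-line → (4,4), t=2.7200
    cross x-line → (3,4), t=3.0484
    cross x-line → (2,4), t=4.2031
    cross y-line → (2,3), t=4.7200
    cross x-line → (1,3), t=5.3578
    cross x-line → (0,3), t=6.5125 (wall)
  → r_5 = 6.5125
beam 6: φ=90°, α=255°
  d=(-0.2588,-0.9659)  start (6,6)  tX=2.4728 tY=0.3727  stride 1/|dx|=3.8637 1/|dy|=1.0353
    cross y-line → (6,5), t=0.3727
    cross y-line → (6,4), t=1.4080
    cross y-line → (6,3), t=2.4433
    cross x-line → (5,3), t=2.4728
    cross y-line → (5,2), t=3.4785
    cross y-line → (5,1), t=4.5138
    cross y-line → (5,0), t=5.5491 (wall)
  → r_6 = 5.5491
beam 7: φ=135°, α=300°
  d=(0.5000,-0.8660)  start (6,6)  tX=0.7200 tY=0.4157  stride 1/|dx|=2.0000 1/|dy|=1.1547
    cross y-line → (6,5), t=0.4157
    cross x-line → (7,5), t=0.7200 (wall)
  → r_7 = 0.7200

ranges = [1.2800, 0.6626, 0.7390, 2.4728, 6.5125, 5.5491, 0.7200]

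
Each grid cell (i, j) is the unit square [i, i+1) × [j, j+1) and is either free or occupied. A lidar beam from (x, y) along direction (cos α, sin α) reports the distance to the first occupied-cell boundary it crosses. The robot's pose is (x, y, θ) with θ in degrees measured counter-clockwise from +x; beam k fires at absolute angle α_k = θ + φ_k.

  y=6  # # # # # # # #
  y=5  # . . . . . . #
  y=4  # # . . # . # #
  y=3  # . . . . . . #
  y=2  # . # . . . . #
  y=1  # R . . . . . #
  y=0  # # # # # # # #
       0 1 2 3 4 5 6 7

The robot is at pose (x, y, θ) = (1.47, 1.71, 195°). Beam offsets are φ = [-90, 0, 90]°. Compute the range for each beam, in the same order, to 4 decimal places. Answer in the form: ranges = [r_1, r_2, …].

beam 1: φ=-90°, α=105°
  direction (-0.2588, 0.9659); cell (1,1); t to first gridline: x 1.8159, y 0.3002 (then +3.8637 / +1.0353)
    (1,2) via y @ 0.3002
    (1,3) via y @ 1.3355
    (0,3) via x @ 1.8159  # hit
  → r_1 = 1.8159
beam 2: φ=0°, α=195°
  direction (-0.9659, -0.2588); cell (1,1); t to first gridline: x 0.4866, y 2.7432 (then +1.0353 / +3.8637)
    (0,1) via x @ 0.4866  # hit
  → r_2 = 0.4866
beam 3: φ=90°, α=285°
  direction (0.2588, -0.9659); cell (1,1); t to first gridline: x 2.0478, y 0.7350 (then +3.8637 / +1.0353)
    (1,0) via y @ 0.7350  # hit
  → r_3 = 0.7350

ranges = [1.8159, 0.4866, 0.7350]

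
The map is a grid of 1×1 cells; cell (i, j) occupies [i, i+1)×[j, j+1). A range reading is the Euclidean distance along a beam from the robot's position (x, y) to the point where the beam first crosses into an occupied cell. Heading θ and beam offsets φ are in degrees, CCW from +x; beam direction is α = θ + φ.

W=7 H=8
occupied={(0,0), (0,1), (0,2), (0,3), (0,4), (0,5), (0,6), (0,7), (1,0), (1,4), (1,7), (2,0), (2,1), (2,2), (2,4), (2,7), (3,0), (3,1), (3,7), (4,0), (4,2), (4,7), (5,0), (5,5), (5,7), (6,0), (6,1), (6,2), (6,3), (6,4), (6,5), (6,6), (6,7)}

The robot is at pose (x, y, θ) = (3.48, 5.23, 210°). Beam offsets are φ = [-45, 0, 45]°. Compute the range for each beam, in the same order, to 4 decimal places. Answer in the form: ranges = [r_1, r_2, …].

ranges = [2.5675, 0.5543, 2.3087]

beam 1: φ=-45°, α=165°
  dir = (cos 165°, sin 165°) = (-0.9659, 0.2588); from cell (3,5)
  next x-line at t=0.4969, next y-line at t=2.9751; Δt_x=1.0353, Δt_y=3.8637
    x: enter (2,5) at t=0.4969
    x: enter (1,5) at t=1.5322
    x: enter (0,5) at t=2.5675 ← occupied
  → r_1 = 2.5675
beam 2: φ=0°, α=210°
  dir = (cos 210°, sin 210°) = (-0.8660, -0.5000); from cell (3,5)
  next x-line at t=0.5543, next y-line at t=0.4600; Δt_x=1.1547, Δt_y=2.0000
    y: enter (3,4) at t=0.4600
    x: enter (2,4) at t=0.5543 ← occupied
  → r_2 = 0.5543
beam 3: φ=45°, α=255°
  dir = (cos 255°, sin 255°) = (-0.2588, -0.9659); from cell (3,5)
  next x-line at t=1.8546, next y-line at t=0.2381; Δt_x=3.8637, Δt_y=1.0353
    y: enter (3,4) at t=0.2381
    y: enter (3,3) at t=1.2734
    x: enter (2,3) at t=1.8546
    y: enter (2,2) at t=2.3087 ← occupied
  → r_3 = 2.3087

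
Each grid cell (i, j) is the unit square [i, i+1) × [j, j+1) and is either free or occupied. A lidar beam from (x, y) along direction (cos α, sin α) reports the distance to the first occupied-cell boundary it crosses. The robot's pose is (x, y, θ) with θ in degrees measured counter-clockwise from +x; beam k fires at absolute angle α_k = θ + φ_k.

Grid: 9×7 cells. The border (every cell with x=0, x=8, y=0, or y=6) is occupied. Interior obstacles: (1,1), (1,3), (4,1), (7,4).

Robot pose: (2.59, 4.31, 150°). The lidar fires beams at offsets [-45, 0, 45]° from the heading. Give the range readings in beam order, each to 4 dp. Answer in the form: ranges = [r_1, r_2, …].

beam 1: φ=-45°, α=105°
  d=(-0.2588,0.9659)  start (2,4)  tX=2.2796 tY=0.7143  stride 1/|dx|=3.8637 1/|dy|=1.0353
    cross y-line → (2,5), t=0.7143
    cross y-line → (2,6), t=1.7496 (wall)
  → r_1 = 1.7496
beam 2: φ=0°, α=150°
  d=(-0.8660,0.5000)  start (2,4)  tX=0.6813 tY=1.3800  stride 1/|dx|=1.1547 1/|dy|=2.0000
    cross x-line → (1,4), t=0.6813
    cross y-line → (1,5), t=1.3800
    cross x-line → (0,5), t=1.8360 (wall)
  → r_2 = 1.8360
beam 3: φ=45°, α=195°
  d=(-0.9659,-0.2588)  start (2,4)  tX=0.6108 tY=1.1977  stride 1/|dx|=1.0353 1/|dy|=3.8637
    cross x-line → (1,4), t=0.6108
    cross y-line → (1,3), t=1.1977 (wall)
  → r_3 = 1.1977

ranges = [1.7496, 1.8360, 1.1977]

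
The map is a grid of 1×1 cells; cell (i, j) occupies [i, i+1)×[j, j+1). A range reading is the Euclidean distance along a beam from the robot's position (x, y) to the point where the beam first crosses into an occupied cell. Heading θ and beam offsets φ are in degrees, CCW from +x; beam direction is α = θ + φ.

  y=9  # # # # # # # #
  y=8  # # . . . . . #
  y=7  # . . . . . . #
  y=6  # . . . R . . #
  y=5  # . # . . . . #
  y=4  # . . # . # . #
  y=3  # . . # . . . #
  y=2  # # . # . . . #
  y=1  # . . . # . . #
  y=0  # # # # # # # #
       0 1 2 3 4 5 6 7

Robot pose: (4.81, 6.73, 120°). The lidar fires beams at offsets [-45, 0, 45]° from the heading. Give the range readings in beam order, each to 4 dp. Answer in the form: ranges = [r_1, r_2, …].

beam 1: φ=-45°, α=75°
  direction (0.2588, 0.9659); cell (4,6); t to first gridline: x 0.7341, y 0.2795 (then +3.8637 / +1.0353)
    (4,7) via y @ 0.2795
    (5,7) via x @ 0.7341
    (5,8) via y @ 1.3148
    (5,9) via y @ 2.3501  # hit
  → r_1 = 2.3501
beam 2: φ=0°, α=120°
  direction (-0.5000, 0.8660); cell (4,6); t to first gridline: x 1.6200, y 0.3118 (then +2.0000 / +1.1547)
    (4,7) via y @ 0.3118
    (4,8) via y @ 1.4665
    (3,8) via x @ 1.6200
    (3,9) via y @ 2.6212  # hit
  → r_2 = 2.6212
beam 3: φ=45°, α=165°
  direction (-0.9659, 0.2588); cell (4,6); t to first gridline: x 0.8386, y 1.0432 (then +1.0353 / +3.8637)
    (3,6) via x @ 0.8386
    (3,7) via y @ 1.0432
    (2,7) via x @ 1.8738
    (1,7) via x @ 2.9091
    (0,7) via x @ 3.9444  # hit
  → r_3 = 3.9444

ranges = [2.3501, 2.6212, 3.9444]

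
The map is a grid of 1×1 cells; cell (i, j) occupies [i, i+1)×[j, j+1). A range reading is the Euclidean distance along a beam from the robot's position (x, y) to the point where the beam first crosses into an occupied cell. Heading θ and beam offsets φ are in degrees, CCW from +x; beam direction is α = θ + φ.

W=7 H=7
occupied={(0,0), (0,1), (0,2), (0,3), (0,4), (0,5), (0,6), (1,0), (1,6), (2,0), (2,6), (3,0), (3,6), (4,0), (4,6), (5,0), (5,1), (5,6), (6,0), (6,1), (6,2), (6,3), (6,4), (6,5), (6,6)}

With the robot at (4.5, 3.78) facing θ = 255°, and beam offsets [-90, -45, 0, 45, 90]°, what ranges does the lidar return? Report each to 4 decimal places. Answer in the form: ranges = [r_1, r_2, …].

beam 1: φ=-90°, α=165°
  direction (-0.9659, 0.2588); cell (4,3); t to first gridline: x 0.5176, y 0.8500 (then +1.0353 / +3.8637)
    (3,3) via x @ 0.5176
    (3,4) via y @ 0.8500
    (2,4) via x @ 1.5529
    (1,4) via x @ 2.5882
    (0,4) via x @ 3.6235  # hit
  → r_1 = 3.6235
beam 2: φ=-45°, α=210°
  direction (-0.8660, -0.5000); cell (4,3); t to first gridline: x 0.5774, y 1.5600 (then +1.1547 / +2.0000)
    (3,3) via x @ 0.5774
    (3,2) via y @ 1.5600
    (2,2) via x @ 1.7321
    (1,2) via x @ 2.8868
    (1,1) via y @ 3.5600
    (0,1) via x @ 4.0415  # hit
  → r_2 = 4.0415
beam 3: φ=0°, α=255°
  direction (-0.2588, -0.9659); cell (4,3); t to first gridline: x 1.9319, y 0.8075 (then +3.8637 / +1.0353)
    (4,2) via y @ 0.8075
    (4,1) via y @ 1.8428
    (3,1) via x @ 1.9319
    (3,0) via y @ 2.8781  # hit
  → r_3 = 2.8781
beam 4: φ=45°, α=300°
  direction (0.5000, -0.8660); cell (4,3); t to first gridline: x 1.0000, y 0.9007 (then +2.0000 / +1.1547)
    (4,2) via y @ 0.9007
    (5,2) via x @ 1.0000
    (5,1) via y @ 2.0554  # hit
  → r_4 = 2.0554
beam 5: φ=90°, α=345°
  direction (0.9659, -0.2588); cell (4,3); t to first gridline: x 0.5176, y 3.0137 (then +1.0353 / +3.8637)
    (5,3) via x @ 0.5176
    (6,3) via x @ 1.5529  # hit
  → r_5 = 1.5529

ranges = [3.6235, 4.0415, 2.8781, 2.0554, 1.5529]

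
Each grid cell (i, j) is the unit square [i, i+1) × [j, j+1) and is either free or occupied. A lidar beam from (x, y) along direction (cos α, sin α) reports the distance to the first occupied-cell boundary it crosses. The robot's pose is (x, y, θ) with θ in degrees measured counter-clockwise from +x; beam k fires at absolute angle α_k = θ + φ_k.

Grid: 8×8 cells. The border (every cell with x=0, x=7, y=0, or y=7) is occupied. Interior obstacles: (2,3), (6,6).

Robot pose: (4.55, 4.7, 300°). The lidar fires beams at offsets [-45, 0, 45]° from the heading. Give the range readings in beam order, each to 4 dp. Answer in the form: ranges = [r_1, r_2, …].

beam 1: φ=-45°, α=255°
  dir = (cos 255°, sin 255°) = (-0.2588, -0.9659); from cell (4,4)
  next x-line at t=2.1250, next y-line at t=0.7247; Δt_x=3.8637, Δt_y=1.0353
    y: enter (4,3) at t=0.7247
    y: enter (4,2) at t=1.7600
    x: enter (3,2) at t=2.1250
    y: enter (3,1) at t=2.7952
    y: enter (3,0) at t=3.8305 ← occupied
  → r_1 = 3.8305
beam 2: φ=0°, α=300°
  dir = (cos 300°, sin 300°) = (0.5000, -0.8660); from cell (4,4)
  next x-line at t=0.9000, next y-line at t=0.8083; Δt_x=2.0000, Δt_y=1.1547
    y: enter (4,3) at t=0.8083
    x: enter (5,3) at t=0.9000
    y: enter (5,2) at t=1.9630
    x: enter (6,2) at t=2.9000
    y: enter (6,1) at t=3.1177
    y: enter (6,0) at t=4.2724 ← occupied
  → r_2 = 4.2724
beam 3: φ=45°, α=345°
  dir = (cos 345°, sin 345°) = (0.9659, -0.2588); from cell (4,4)
  next x-line at t=0.4659, next y-line at t=2.7046; Δt_x=1.0353, Δt_y=3.8637
    x: enter (5,4) at t=0.4659
    x: enter (6,4) at t=1.5012
    x: enter (7,4) at t=2.5364 ← occupied
  → r_3 = 2.5364

ranges = [3.8305, 4.2724, 2.5364]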